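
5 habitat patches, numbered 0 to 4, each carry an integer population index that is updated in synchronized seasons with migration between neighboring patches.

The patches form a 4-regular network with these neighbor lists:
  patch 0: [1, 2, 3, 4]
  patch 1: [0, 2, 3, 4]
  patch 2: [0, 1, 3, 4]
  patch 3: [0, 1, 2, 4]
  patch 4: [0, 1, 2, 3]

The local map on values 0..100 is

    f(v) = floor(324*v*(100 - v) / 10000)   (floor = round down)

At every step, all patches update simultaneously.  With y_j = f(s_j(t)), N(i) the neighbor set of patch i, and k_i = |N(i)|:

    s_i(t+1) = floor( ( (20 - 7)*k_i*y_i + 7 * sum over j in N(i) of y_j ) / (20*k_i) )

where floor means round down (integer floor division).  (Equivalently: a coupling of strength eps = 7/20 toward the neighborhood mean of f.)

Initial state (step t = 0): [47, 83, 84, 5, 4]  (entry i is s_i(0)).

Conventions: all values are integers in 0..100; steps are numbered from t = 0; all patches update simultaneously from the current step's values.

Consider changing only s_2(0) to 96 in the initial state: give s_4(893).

Simulating step by step:
t=0: [47, 83, 96, 5, 4]
t=1: [59, 39, 21, 22, 21]
t=2: [71, 70, 57, 58, 57]
t=3: [69, 70, 76, 76, 76]
t=4: [66, 65, 60, 60, 60]
t=5: [73, 73, 76, 76, 76]
t=6: [61, 61, 59, 59, 59]
t=7: [77, 77, 77, 77, 77]
t=8: [57, 57, 57, 57, 57]
t=9: [79, 79, 79, 79, 79]
t=10: [53, 53, 53, 53, 53]
t=11: [80, 80, 80, 80, 80]
t=12: [51, 51, 51, 51, 51]
t=13: [80, 80, 80, 80, 80]

Answer: s_4(893) = 80
Key observation: The state at step 11, [80, 80, 80, 80, 80], reappears at step 13: the system is in a cycle of period 2 from step 11 on.  Therefore the state at step 893 equals the state at step 11 + ((893 - 11) mod 2) = 11, which is [80, 80, 80, 80, 80].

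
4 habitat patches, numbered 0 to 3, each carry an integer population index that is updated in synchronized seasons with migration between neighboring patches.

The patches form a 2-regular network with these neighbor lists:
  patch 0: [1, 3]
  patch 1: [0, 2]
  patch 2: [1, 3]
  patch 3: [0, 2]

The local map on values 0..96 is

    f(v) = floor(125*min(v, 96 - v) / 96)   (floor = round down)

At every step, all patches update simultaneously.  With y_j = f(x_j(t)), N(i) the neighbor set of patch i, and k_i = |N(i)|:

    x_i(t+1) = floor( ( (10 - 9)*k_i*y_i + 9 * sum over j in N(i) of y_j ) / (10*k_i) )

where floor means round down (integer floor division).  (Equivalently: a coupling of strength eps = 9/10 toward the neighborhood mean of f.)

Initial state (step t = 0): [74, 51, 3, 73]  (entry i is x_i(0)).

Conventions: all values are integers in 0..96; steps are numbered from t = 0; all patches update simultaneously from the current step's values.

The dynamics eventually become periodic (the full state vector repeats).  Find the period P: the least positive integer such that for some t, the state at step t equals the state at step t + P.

Simulating step by step:
t=0: [74, 51, 3, 73]
t=1: [41, 19, 39, 16]
t=2: [25, 48, 24, 48]
t=3: [59, 34, 58, 34]
t=4: [44, 48, 44, 48]
t=5: [61, 57, 61, 57]
t=6: [49, 45, 49, 45]
t=7: [58, 60, 58, 60]
t=8: [46, 48, 46, 48]
t=9: [61, 59, 61, 59]
t=10: [47, 45, 47, 45]
t=11: [58, 60, 58, 60]

Answer: 4
Key observation: The state at step 7, [58, 60, 58, 60], reappears at step 11 — and no state repeats earlier — so the cycle the system enters has period 4.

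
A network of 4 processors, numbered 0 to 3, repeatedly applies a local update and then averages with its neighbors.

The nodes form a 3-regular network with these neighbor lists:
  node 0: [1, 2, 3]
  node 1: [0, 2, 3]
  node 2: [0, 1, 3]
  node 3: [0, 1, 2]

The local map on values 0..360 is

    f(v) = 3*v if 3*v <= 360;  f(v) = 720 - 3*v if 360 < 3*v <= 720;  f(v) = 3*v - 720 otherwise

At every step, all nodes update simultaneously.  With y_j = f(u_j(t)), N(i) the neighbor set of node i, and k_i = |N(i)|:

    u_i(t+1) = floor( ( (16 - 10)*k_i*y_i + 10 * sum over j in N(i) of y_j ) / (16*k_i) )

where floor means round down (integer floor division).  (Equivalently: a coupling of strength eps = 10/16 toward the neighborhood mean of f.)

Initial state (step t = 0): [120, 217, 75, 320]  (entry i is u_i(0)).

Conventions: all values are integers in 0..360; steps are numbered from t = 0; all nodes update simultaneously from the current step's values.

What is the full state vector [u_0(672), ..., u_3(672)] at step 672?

Simulating step by step:
t=0: [120, 217, 75, 320]
t=1: [246, 197, 223, 226]
t=2: [53, 71, 58, 57]
t=3: [175, 184, 178, 177]
t=4: [186, 181, 184, 185]
t=5: [167, 169, 168, 167]
t=6: [217, 216, 216, 217]
t=7: [70, 70, 70, 70]
t=8: [210, 210, 210, 210]
t=9: [90, 90, 90, 90]
t=10: [270, 270, 270, 270]
t=11: [90, 90, 90, 90]

Answer: [270, 270, 270, 270]
Key observation: The state at step 9, [90, 90, 90, 90], reappears at step 11: the system is in a cycle of period 2 from step 9 on.  Therefore the state at step 672 equals the state at step 9 + ((672 - 9) mod 2) = 10, which is [270, 270, 270, 270].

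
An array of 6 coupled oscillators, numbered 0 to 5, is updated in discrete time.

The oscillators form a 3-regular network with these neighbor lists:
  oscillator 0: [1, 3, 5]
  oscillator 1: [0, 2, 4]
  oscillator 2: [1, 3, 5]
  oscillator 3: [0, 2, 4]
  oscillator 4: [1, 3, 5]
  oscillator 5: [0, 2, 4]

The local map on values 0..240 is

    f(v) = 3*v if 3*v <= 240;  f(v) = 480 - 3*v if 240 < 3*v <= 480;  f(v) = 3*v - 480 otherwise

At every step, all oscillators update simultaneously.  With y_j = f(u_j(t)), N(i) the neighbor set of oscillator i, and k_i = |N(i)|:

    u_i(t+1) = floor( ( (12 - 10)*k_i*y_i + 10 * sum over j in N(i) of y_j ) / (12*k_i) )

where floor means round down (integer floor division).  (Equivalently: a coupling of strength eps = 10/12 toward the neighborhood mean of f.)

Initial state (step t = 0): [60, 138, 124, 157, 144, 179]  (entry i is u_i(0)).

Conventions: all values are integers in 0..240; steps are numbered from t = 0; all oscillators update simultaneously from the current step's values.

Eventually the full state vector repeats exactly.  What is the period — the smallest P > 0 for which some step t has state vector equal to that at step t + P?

Simulating step by step:
t=0: [60, 138, 124, 157, 144, 179]
t=1: [66, 104, 54, 94, 44, 102]
t=2: [183, 164, 177, 169, 172, 165]
t=3: [26, 45, 23, 47, 21, 45]
t=4: [127, 80, 125, 81, 124, 80]
t=5: [215, 126, 216, 126, 217, 126]
t=6: [112, 157, 113, 157, 113, 157]
t=7: [31, 119, 31, 119, 31, 119]
t=8: [118, 98, 118, 98, 118, 98]
t=9: [176, 136, 176, 136, 176, 136]
t=10: [68, 52, 68, 52, 68, 52]
t=11: [164, 196, 164, 196, 164, 196]
t=12: [92, 28, 92, 28, 92, 28]
t=13: [104, 184, 104, 184, 104, 184]
t=14: [88, 152, 88, 152, 88, 152]
t=15: [56, 184, 56, 184, 56, 184]
t=16: [88, 152, 88, 152, 88, 152]

Answer: 2
Key observation: The state at step 14, [88, 152, 88, 152, 88, 152], reappears at step 16 — and no state repeats earlier — so the cycle the system enters has period 2.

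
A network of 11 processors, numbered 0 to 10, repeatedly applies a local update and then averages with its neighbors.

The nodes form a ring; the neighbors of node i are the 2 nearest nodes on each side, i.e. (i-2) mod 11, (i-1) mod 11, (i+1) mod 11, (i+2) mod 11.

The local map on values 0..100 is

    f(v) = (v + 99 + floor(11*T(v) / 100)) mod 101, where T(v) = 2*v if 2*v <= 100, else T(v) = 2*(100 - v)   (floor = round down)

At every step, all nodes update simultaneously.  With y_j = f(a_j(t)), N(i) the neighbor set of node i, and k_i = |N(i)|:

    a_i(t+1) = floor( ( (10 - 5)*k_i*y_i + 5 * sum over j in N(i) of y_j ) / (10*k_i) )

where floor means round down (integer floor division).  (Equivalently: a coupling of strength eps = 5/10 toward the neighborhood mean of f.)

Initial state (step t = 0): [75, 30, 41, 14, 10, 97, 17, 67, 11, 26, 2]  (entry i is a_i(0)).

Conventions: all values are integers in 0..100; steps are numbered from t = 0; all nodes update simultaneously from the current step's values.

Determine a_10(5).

Answer: a_10(5) = 58

Derivation:
t=0: [75, 30, 41, 14, 10, 97, 17, 67, 11, 26, 2]
t=1: [52, 34, 41, 30, 27, 61, 32, 55, 20, 34, 19]
t=2: [48, 39, 44, 40, 38, 53, 41, 51, 30, 40, 30]
t=3: [50, 45, 49, 48, 47, 55, 48, 53, 40, 45, 39]
t=4: [55, 53, 56, 56, 56, 59, 56, 57, 49, 52, 48]
t=5: [61, 61, 62, 63, 63, 64, 62, 62, 58, 59, 58]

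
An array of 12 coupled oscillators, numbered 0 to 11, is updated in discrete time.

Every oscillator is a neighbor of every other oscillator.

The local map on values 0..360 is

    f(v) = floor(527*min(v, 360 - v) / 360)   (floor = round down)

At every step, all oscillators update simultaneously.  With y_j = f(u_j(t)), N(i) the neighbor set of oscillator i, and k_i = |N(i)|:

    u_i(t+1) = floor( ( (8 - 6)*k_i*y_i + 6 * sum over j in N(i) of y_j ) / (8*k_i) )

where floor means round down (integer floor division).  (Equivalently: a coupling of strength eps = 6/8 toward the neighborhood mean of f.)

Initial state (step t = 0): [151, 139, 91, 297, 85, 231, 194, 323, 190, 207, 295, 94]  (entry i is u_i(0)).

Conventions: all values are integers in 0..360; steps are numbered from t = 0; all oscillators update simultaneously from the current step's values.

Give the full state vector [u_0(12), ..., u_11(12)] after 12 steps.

Simulating step by step:
t=0: [151, 139, 91, 297, 85, 231, 194, 323, 190, 207, 295, 94]
t=1: [173, 170, 157, 150, 156, 167, 177, 143, 178, 174, 150, 158]
t=2: [240, 239, 236, 234, 235, 238, 241, 232, 241, 240, 234, 236]
t=3: [178, 178, 179, 180, 179, 179, 178, 180, 178, 178, 180, 179]
t=4: [261, 261, 261, 261, 261, 261, 261, 261, 261, 261, 261, 261]
t=5: [144, 144, 144, 144, 144, 144, 144, 144, 144, 144, 144, 144]
t=6: [210, 210, 210, 210, 210, 210, 210, 210, 210, 210, 210, 210]
t=7: [219, 219, 219, 219, 219, 219, 219, 219, 219, 219, 219, 219]
t=8: [206, 206, 206, 206, 206, 206, 206, 206, 206, 206, 206, 206]
t=9: [225, 225, 225, 225, 225, 225, 225, 225, 225, 225, 225, 225]
t=10: [197, 197, 197, 197, 197, 197, 197, 197, 197, 197, 197, 197]
t=11: [238, 238, 238, 238, 238, 238, 238, 238, 238, 238, 238, 238]
t=12: [178, 178, 178, 178, 178, 178, 178, 178, 178, 178, 178, 178]

Answer: [178, 178, 178, 178, 178, 178, 178, 178, 178, 178, 178, 178]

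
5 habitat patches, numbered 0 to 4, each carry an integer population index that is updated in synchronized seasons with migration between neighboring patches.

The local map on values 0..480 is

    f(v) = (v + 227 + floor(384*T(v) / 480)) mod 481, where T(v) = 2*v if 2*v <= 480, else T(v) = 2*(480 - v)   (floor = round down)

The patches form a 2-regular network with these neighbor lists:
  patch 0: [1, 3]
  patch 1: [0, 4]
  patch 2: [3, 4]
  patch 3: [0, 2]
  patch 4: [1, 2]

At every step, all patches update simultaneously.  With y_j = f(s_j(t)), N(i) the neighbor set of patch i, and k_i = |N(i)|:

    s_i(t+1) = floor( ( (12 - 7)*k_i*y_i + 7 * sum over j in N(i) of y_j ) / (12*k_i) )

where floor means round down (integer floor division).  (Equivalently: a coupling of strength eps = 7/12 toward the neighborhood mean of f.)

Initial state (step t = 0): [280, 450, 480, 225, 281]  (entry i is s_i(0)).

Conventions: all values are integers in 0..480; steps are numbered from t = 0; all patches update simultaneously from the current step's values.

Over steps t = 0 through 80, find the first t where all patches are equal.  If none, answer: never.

Answer: 5
Key observation: Synchronization is absorbing here: once all patches are equal they stay equal, and step 5 is the first all-equal step.

Derivation:
t=0: [280, 450, 480, 225, 281]  (not all equal)
t=1: [311, 303, 291, 304, 280]  (not all equal)
t=2: [329, 334, 338, 332, 339]  (not all equal)
t=3: [314, 313, 311, 313, 311]  (not all equal)
t=4: [325, 326, 326, 326, 326]  (not all equal)
t=5: [318, 318, 318, 318, 318]  (all equal)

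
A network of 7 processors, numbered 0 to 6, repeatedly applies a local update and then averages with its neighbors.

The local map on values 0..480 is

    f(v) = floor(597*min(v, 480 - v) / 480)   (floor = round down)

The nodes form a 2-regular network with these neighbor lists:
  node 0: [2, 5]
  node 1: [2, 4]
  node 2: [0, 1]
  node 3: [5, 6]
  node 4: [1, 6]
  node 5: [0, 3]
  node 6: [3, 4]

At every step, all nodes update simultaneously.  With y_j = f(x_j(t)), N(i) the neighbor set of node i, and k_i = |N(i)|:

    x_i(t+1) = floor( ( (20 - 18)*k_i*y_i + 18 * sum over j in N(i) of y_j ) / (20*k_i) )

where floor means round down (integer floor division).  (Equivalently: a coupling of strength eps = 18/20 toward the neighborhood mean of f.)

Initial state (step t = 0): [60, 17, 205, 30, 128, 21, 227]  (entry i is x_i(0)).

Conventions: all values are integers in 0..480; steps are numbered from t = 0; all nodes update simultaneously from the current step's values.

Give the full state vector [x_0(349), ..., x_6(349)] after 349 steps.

Answer: [284, 283, 284, 286, 286, 283, 283]
Key observation: The state at step 35, [295, 296, 295, 293, 293, 296, 296], reappears at step 43: the system is in a cycle of period 8 from step 35 on.  Therefore the state at step 349 equals the state at step 35 + ((349 - 35) mod 8) = 37, which is [284, 283, 284, 286, 286, 283, 283].

Derivation:
t=0: [60, 17, 205, 30, 128, 21, 227]
t=1: [133, 187, 68, 142, 152, 52, 116]
t=2: [83, 146, 187, 111, 188, 159, 178]
t=3: [203, 227, 151, 201, 204, 128, 189]
t=4: [180, 226, 259, 202, 257, 241, 249]
t=5: [279, 276, 254, 287, 283, 243, 266]
t=6: [283, 262, 254, 276, 258, 249, 244]
t=7: [280, 277, 260, 286, 281, 252, 267]
t=8: [275, 259, 252, 270, 256, 248, 246]
t=9: [282, 279, 265, 286, 282, 260, 271]
t=10: [267, 255, 249, 263, 253, 246, 245]
t=11: [286, 283, 273, 289, 285, 268, 277]
t=12: [258, 249, 244, 255, 247, 241, 240]
t=13: [293, 290, 282, 295, 292, 279, 285]
t=14: [245, 239, 235, 243, 238, 232, 232]
t=15: [290, 294, 294, 288, 292, 292, 294]
t=16: [232, 231, 233, 232, 231, 236, 235]
t=17: [290, 287, 287, 292, 289, 288, 287]
t=18: [238, 238, 238, 238, 239, 234, 235]
t=19: [293, 296, 296, 291, 294, 295, 296]
t=20: [229, 229, 229, 229, 228, 233, 232]
t=21: [286, 283, 284, 288, 285, 284, 283]
t=22: [242, 242, 243, 243, 244, 239, 240]
t=23: [295, 293, 295, 297, 296, 295, 293]
t=24: [230, 229, 230, 230, 231, 228, 227]
t=25: [284, 286, 285, 282, 283, 285, 286]
t=26: [242, 243, 242, 241, 241, 244, 245]
t=27: [294, 296, 295, 292, 293, 296, 296]
t=28: [229, 230, 229, 228, 228, 231, 232]
t=29: [285, 283, 284, 287, 286, 283, 283]
t=30: [243, 242, 243, 244, 244, 241, 240]
t=31: [295, 293, 294, 297, 296, 293, 293]
t=32: [231, 229, 231, 231, 231, 228, 227]
t=33: [285, 286, 285, 282, 283, 286, 286]
t=34: [241, 243, 241, 241, 241, 243, 245]
t=35: [295, 296, 295, 293, 293, 296, 296]
t=36: [229, 230, 229, 228, 228, 230, 231]
t=37: [284, 283, 284, 286, 286, 283, 283]
t=38: [243, 242, 243, 244, 244, 242, 241]
t=39: [294, 293, 294, 296, 296, 293, 293]
t=40: [231, 229, 231, 231, 231, 229, 228]
t=41: [285, 286, 285, 283, 283, 286, 286]
t=42: [241, 243, 241, 241, 241, 243, 244]
t=43: [295, 296, 295, 293, 293, 296, 296]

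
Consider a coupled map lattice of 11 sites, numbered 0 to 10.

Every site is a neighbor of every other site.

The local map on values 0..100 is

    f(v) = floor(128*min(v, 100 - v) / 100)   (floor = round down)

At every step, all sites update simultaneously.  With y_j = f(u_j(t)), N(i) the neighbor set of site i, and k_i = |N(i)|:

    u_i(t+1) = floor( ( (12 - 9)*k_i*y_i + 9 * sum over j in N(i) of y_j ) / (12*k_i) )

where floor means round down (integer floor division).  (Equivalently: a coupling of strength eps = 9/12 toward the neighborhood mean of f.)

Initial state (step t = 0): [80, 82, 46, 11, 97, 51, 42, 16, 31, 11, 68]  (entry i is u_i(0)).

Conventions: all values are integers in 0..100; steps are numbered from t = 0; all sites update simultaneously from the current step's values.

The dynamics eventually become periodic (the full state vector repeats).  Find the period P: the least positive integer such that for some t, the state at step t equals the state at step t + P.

Answer: 4
Key observation: The state at step 4, [62, 62, 62, 62, 62, 62, 62, 62, 62, 62, 62], reappears at step 8 — and no state repeats earlier — so the cycle the system enters has period 4.

Derivation:
t=0: [80, 82, 46, 11, 97, 51, 42, 16, 31, 11, 68]
t=1: [30, 30, 36, 28, 26, 37, 35, 29, 33, 28, 33]
t=2: [39, 39, 40, 38, 38, 41, 40, 39, 40, 38, 40]
t=3: [49, 49, 49, 49, 49, 50, 49, 49, 49, 49, 49]
t=4: [62, 62, 62, 62, 62, 62, 62, 62, 62, 62, 62]
t=5: [48, 48, 48, 48, 48, 48, 48, 48, 48, 48, 48]
t=6: [61, 61, 61, 61, 61, 61, 61, 61, 61, 61, 61]
t=7: [49, 49, 49, 49, 49, 49, 49, 49, 49, 49, 49]
t=8: [62, 62, 62, 62, 62, 62, 62, 62, 62, 62, 62]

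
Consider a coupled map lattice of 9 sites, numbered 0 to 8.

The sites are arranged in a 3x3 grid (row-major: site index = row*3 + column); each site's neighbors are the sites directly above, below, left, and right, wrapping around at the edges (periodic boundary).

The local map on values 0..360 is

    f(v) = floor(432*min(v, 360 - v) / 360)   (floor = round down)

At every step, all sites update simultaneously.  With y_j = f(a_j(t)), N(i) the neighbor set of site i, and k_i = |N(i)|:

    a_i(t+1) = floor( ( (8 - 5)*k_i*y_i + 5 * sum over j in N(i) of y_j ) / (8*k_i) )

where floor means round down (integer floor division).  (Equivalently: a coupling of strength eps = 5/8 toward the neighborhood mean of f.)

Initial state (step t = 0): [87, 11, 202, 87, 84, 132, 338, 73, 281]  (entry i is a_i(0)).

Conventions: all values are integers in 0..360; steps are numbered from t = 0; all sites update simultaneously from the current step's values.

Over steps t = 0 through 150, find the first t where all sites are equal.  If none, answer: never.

Simulating step by step:
t=0: [87, 11, 202, 87, 84, 132, 338, 73, 281]  (not all equal)
t=1: [90, 79, 128, 99, 94, 135, 70, 69, 107]  (not all equal)
t=2: [110, 106, 134, 117, 113, 140, 99, 96, 123]  (not all equal)
t=3: [134, 132, 149, 138, 136, 153, 127, 125, 142]  (not all equal)
t=4: [162, 160, 171, 164, 163, 174, 157, 156, 167]  (not all equal)
t=5: [194, 194, 200, 196, 195, 202, 191, 191, 198]  (not all equal)
t=6: [197, 198, 194, 196, 197, 192, 199, 199, 195]  (not all equal)
t=7: [195, 194, 197, 196, 195, 198, 194, 194, 197]  (not all equal)
t=8: [197, 198, 195, 196, 197, 195, 197, 198, 196]  (not all equal)
t=9: [195, 194, 196, 195, 195, 196, 195, 194, 196]  (not all equal)
t=10: [197, 198, 196, 197, 198, 196, 197, 198, 196]  (not all equal)
t=11: [195, 194, 195, 195, 194, 195, 195, 194, 195]  (not all equal)
t=12: [198, 198, 198, 198, 198, 198, 198, 198, 198]  (all equal)

Answer: 12
Key observation: Synchronization is absorbing here: once all sites are equal they stay equal, and step 12 is the first all-equal step.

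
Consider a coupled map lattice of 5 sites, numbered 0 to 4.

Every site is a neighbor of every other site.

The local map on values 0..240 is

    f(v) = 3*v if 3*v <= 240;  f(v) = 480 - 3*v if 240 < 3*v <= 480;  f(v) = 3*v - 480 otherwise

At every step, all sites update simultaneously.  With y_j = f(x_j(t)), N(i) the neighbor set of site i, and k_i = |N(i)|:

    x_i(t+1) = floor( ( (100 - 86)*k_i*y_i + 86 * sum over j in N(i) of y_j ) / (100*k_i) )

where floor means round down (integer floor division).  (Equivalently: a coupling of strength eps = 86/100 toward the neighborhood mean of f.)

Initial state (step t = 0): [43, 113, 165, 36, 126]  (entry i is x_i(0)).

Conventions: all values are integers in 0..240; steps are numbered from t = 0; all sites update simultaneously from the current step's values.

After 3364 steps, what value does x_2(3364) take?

Simulating step by step:
t=0: [43, 113, 165, 36, 126]
t=1: [96, 95, 105, 98, 98]
t=2: [184, 184, 186, 184, 184]
t=3: [73, 73, 72, 73, 73]
t=4: [218, 218, 218, 218, 218]
t=5: [174, 174, 174, 174, 174]
t=6: [42, 42, 42, 42, 42]
t=7: [126, 126, 126, 126, 126]
t=8: [102, 102, 102, 102, 102]
t=9: [174, 174, 174, 174, 174]

Answer: x_2(3364) = 102
Key observation: The state at step 5, [174, 174, 174, 174, 174], reappears at step 9: the system is in a cycle of period 4 from step 5 on.  Therefore the state at step 3364 equals the state at step 5 + ((3364 - 5) mod 4) = 8, which is [102, 102, 102, 102, 102].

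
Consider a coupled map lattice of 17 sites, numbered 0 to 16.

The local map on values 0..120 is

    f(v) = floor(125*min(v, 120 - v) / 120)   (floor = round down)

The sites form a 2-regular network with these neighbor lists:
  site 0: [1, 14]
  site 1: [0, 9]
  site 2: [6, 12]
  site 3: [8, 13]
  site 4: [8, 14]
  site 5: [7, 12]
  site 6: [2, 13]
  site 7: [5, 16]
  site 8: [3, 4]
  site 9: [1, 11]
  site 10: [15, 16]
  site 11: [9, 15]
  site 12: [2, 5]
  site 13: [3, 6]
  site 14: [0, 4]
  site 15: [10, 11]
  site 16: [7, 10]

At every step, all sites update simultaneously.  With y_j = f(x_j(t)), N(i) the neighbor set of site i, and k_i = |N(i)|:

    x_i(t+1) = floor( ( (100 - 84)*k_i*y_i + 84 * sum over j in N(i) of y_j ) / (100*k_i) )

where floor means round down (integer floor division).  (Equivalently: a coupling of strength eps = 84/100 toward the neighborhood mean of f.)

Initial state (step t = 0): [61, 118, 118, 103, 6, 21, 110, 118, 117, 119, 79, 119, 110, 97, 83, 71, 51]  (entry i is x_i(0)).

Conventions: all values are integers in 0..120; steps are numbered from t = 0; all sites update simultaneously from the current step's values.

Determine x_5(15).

Simulating step by step:
t=0: [61, 118, 118, 103, 6, 21, 110, 118, 117, 119, 79, 119, 110, 97, 83, 71, 51]
t=1: [26, 26, 8, 13, 18, 8, 12, 31, 10, 1, 50, 22, 11, 15, 34, 26, 26]
t=2: [30, 16, 10, 12, 21, 19, 11, 19, 14, 20, 31, 15, 8, 12, 24, 35, 39]
t=3: [22, 23, 9, 12, 19, 14, 11, 27, 16, 16, 37, 25, 13, 11, 25, 25, 27]
t=4: [24, 19, 11, 13, 20, 19, 10, 22, 15, 23, 28, 21, 11, 11, 21, 31, 32]
t=5: [20, 23, 10, 13, 18, 16, 10, 25, 16, 20, 31, 26, 14, 11, 22, 26, 26]
t=6: [22, 20, 11, 13, 18, 19, 10, 22, 15, 24, 27, 24, 13, 11, 19, 29, 28]
t=7: [19, 22, 11, 13, 17, 17, 10, 23, 15, 22, 29, 27, 14, 11, 19, 27, 25]
t=8: [20, 20, 11, 13, 17, 18, 10, 21, 15, 24, 27, 25, 14, 11, 18, 28, 26]
t=9: [19, 22, 11, 13, 16, 17, 10, 22, 15, 23, 28, 26, 14, 11, 18, 27, 24]
t=10: [19, 21, 11, 13, 16, 17, 10, 21, 14, 24, 26, 25, 14, 11, 17, 28, 25]
t=11: [19, 21, 11, 12, 15, 17, 10, 21, 14, 23, 27, 26, 14, 11, 17, 26, 24]
t=12: [19, 21, 11, 12, 15, 17, 10, 21, 13, 23, 26, 25, 14, 11, 17, 27, 24]
t=13: [19, 21, 11, 12, 15, 17, 10, 21, 13, 23, 26, 25, 14, 11, 17, 26, 24]
t=14: [19, 21, 11, 12, 15, 17, 10, 21, 13, 23, 26, 25, 14, 11, 17, 26, 24]
t=15: [19, 21, 11, 12, 15, 17, 10, 21, 13, 23, 26, 25, 14, 11, 17, 26, 24]

Answer: x_5(15) = 17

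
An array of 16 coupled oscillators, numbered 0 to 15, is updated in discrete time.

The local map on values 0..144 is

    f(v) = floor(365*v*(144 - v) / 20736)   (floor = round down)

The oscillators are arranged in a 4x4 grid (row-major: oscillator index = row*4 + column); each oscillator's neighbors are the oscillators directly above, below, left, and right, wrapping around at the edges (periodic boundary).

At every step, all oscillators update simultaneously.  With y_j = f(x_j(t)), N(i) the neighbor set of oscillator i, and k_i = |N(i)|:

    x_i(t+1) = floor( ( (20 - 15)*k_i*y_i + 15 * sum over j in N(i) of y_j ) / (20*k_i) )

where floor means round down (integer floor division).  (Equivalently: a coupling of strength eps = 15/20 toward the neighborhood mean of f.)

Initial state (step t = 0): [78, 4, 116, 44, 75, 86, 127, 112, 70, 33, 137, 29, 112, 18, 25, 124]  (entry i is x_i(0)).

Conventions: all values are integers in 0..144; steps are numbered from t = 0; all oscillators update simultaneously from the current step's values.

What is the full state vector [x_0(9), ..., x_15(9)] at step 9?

Simulating step by step:
t=0: [78, 4, 116, 44, 75, 86, 127, 112, 70, 33, 137, 29, 112, 18, 25, 124]
t=1: [67, 53, 47, 66, 84, 59, 51, 65, 74, 59, 43, 54, 65, 45, 42, 57]
t=2: [88, 84, 82, 87, 89, 86, 83, 87, 88, 84, 81, 85, 87, 82, 78, 85]
t=3: [86, 87, 88, 87, 86, 87, 88, 87, 86, 87, 88, 87, 87, 88, 89, 88]
t=4: [87, 86, 86, 86, 87, 86, 86, 86, 87, 86, 86, 86, 86, 86, 86, 86]
t=5: [87, 87, 87, 87, 87, 87, 87, 87, 87, 87, 87, 87, 87, 87, 87, 87]
t=6: [87, 87, 87, 87, 87, 87, 87, 87, 87, 87, 87, 87, 87, 87, 87, 87]
t=7: [87, 87, 87, 87, 87, 87, 87, 87, 87, 87, 87, 87, 87, 87, 87, 87]
t=8: [87, 87, 87, 87, 87, 87, 87, 87, 87, 87, 87, 87, 87, 87, 87, 87]
t=9: [87, 87, 87, 87, 87, 87, 87, 87, 87, 87, 87, 87, 87, 87, 87, 87]

Answer: [87, 87, 87, 87, 87, 87, 87, 87, 87, 87, 87, 87, 87, 87, 87, 87]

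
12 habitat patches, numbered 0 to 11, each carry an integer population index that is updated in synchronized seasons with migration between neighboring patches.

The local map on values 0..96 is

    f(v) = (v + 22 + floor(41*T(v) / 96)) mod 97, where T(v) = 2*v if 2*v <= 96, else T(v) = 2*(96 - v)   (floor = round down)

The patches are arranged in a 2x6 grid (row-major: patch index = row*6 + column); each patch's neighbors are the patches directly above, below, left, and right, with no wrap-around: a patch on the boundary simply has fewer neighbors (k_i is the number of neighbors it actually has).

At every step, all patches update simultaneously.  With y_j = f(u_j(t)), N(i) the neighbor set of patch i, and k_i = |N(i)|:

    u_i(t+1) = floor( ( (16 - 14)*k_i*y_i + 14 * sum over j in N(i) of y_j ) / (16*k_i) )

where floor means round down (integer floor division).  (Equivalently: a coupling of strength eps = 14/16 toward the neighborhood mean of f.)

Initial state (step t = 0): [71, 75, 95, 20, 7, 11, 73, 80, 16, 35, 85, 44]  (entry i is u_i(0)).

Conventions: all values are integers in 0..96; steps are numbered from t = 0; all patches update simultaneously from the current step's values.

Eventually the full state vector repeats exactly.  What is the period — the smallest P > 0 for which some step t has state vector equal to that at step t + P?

Answer: 11
Key observation: The state at step 22, [33, 33, 33, 33, 33, 33, 33, 33, 33, 33, 33, 33], reappears at step 33 — and no state repeats earlier — so the cycle the system enters has period 11.

Derivation:
t=0: [71, 75, 95, 20, 7, 11, 73, 80, 16, 35, 85, 44]
t=1: [17, 18, 39, 48, 39, 22, 17, 27, 42, 48, 39, 27]
t=2: [53, 70, 32, 60, 61, 80, 61, 41, 52, 33, 64, 77]
t=3: [15, 30, 23, 54, 16, 16, 8, 13, 49, 23, 35, 17]
t=4: [55, 56, 38, 53, 50, 51, 46, 42, 52, 41, 59, 66]
t=5: [12, 33, 24, 32, 14, 14, 8, 11, 29, 12, 10, 14]
t=6: [57, 54, 77, 55, 54, 47, 42, 61, 53, 62, 45, 43]
t=7: [8, 15, 14, 15, 11, 9, 13, 10, 16, 12, 10, 9]
t=8: [46, 42, 49, 44, 42, 39, 39, 47, 44, 46, 41, 38]
t=9: [43, 10, 5, 8, 29, 52, 21, 31, 11, 5, 30, 53]
t=10: [44, 38, 38, 44, 46, 40, 43, 51, 46, 49, 44, 41]
t=11: [42, 44, 43, 34, 32, 16, 9, 32, 36, 8, 8, 44]
t=12: [19, 26, 52, 45, 60, 44, 41, 48, 46, 65, 40, 38]
t=13: [38, 33, 27, 14, 33, 47, 31, 25, 14, 35, 47, 56]
t=14: [82, 78, 60, 76, 31, 44, 79, 69, 71, 41, 55, 12]
t=15: [18, 16, 17, 29, 21, 54, 17, 17, 11, 14, 38, 14]
t=16: [52, 53, 55, 56, 60, 48, 53, 49, 49, 66, 56, 52]
t=17: [14, 14, 14, 15, 14, 14, 14, 14, 14, 14, 15, 14]
t=18: [47, 47, 47, 47, 48, 47, 47, 47, 47, 48, 47, 47]
t=19: [12, 12, 12, 13, 12, 12, 12, 12, 12, 12, 13, 12]
t=20: [44, 44, 44, 44, 45, 44, 44, 44, 44, 45, 44, 44]
t=21: [6, 6, 6, 7, 6, 6, 6, 6, 6, 6, 7, 6]
t=22: [33, 33, 33, 33, 33, 33, 33, 33, 33, 33, 33, 33]
t=23: [83, 83, 83, 83, 83, 83, 83, 83, 83, 83, 83, 83]
t=24: [19, 19, 19, 19, 19, 19, 19, 19, 19, 19, 19, 19]
t=25: [57, 57, 57, 57, 57, 57, 57, 57, 57, 57, 57, 57]
t=26: [15, 15, 15, 15, 15, 15, 15, 15, 15, 15, 15, 15]
t=27: [49, 49, 49, 49, 49, 49, 49, 49, 49, 49, 49, 49]
t=28: [14, 14, 14, 14, 14, 14, 14, 14, 14, 14, 14, 14]
t=29: [47, 47, 47, 47, 47, 47, 47, 47, 47, 47, 47, 47]
t=30: [12, 12, 12, 12, 12, 12, 12, 12, 12, 12, 12, 12]
t=31: [44, 44, 44, 44, 44, 44, 44, 44, 44, 44, 44, 44]
t=32: [6, 6, 6, 6, 6, 6, 6, 6, 6, 6, 6, 6]
t=33: [33, 33, 33, 33, 33, 33, 33, 33, 33, 33, 33, 33]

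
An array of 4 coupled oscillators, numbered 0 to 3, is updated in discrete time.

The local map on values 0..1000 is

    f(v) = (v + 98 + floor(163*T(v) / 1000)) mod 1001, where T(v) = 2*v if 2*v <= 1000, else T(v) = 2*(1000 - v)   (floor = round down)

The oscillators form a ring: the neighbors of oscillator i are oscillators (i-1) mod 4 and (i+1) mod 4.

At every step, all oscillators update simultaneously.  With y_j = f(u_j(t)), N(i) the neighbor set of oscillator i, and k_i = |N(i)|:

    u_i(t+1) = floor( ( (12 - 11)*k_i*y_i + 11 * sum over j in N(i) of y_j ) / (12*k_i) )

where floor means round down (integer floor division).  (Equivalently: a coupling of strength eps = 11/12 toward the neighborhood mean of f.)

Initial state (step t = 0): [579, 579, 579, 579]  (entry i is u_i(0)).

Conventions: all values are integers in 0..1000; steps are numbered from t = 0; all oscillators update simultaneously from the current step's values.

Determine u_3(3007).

Answer: u_3(3007) = 814
Key observation: The state at step 1, [814, 814, 814, 814], reappears at step 7: the system is in a cycle of period 6 from step 1 on.  Therefore the state at step 3007 equals the state at step 1 + ((3007 - 1) mod 6) = 1, which is [814, 814, 814, 814].

Derivation:
t=0: [579, 579, 579, 579]
t=1: [814, 814, 814, 814]
t=2: [972, 972, 972, 972]
t=3: [78, 78, 78, 78]
t=4: [201, 201, 201, 201]
t=5: [364, 364, 364, 364]
t=6: [580, 580, 580, 580]
t=7: [814, 814, 814, 814]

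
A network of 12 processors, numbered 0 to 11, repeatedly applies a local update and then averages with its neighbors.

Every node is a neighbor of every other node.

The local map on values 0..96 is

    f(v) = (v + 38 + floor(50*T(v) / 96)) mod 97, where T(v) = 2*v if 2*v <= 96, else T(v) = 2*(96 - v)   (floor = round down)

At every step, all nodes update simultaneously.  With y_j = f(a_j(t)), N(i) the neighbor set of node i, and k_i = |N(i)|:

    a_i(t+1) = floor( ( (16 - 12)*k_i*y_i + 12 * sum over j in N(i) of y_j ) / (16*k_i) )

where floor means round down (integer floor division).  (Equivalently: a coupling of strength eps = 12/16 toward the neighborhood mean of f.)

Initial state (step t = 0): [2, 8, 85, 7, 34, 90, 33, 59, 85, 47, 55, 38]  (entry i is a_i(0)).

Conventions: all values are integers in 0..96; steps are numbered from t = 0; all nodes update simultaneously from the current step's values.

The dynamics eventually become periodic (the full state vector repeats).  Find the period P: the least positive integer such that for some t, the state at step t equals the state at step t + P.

Answer: 6
Key observation: The state at step 4, [38, 38, 38, 38, 38, 38, 38, 38, 38, 38, 38, 38], reappears at step 10 — and no state repeats earlier — so the cycle the system enters has period 6.

Derivation:
t=0: [2, 8, 85, 7, 34, 90, 33, 59, 85, 47, 55, 38]
t=1: [35, 37, 34, 37, 29, 34, 29, 34, 34, 34, 34, 31]
t=2: [9, 10, 9, 10, 7, 9, 7, 9, 9, 9, 9, 8]
t=3: [55, 55, 55, 55, 54, 55, 54, 55, 55, 55, 55, 55]
t=4: [38, 38, 38, 38, 38, 38, 38, 38, 38, 38, 38, 38]
t=5: [18, 18, 18, 18, 18, 18, 18, 18, 18, 18, 18, 18]
t=6: [74, 74, 74, 74, 74, 74, 74, 74, 74, 74, 74, 74]
t=7: [37, 37, 37, 37, 37, 37, 37, 37, 37, 37, 37, 37]
t=8: [16, 16, 16, 16, 16, 16, 16, 16, 16, 16, 16, 16]
t=9: [70, 70, 70, 70, 70, 70, 70, 70, 70, 70, 70, 70]
t=10: [38, 38, 38, 38, 38, 38, 38, 38, 38, 38, 38, 38]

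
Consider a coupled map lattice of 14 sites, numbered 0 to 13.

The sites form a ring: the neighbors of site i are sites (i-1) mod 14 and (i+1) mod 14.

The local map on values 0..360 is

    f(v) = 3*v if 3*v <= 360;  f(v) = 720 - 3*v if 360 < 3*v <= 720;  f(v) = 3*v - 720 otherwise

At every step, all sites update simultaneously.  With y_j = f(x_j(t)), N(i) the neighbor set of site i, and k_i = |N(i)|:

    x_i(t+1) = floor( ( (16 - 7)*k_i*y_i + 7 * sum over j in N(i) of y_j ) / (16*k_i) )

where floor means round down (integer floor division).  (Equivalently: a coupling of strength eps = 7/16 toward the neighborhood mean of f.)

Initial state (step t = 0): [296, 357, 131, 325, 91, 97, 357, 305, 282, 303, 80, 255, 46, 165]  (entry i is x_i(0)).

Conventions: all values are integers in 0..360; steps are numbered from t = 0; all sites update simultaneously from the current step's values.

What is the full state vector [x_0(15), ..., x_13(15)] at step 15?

Answer: [60, 84, 152, 200, 179, 179, 171, 173, 140, 109, 198, 182, 126, 66]

Derivation:
t=0: [296, 357, 131, 325, 91, 97, 357, 305, 282, 303, 80, 255, 46, 165]
t=1: [220, 305, 316, 274, 273, 300, 303, 214, 154, 186, 186, 108, 136, 193]
t=2: [107, 172, 193, 128, 117, 164, 162, 141, 197, 183, 197, 285, 277, 160]
t=3: [277, 215, 197, 296, 320, 256, 246, 246, 174, 152, 139, 128, 144, 229]
t=4: [86, 94, 125, 175, 182, 83, 24, 57, 173, 258, 301, 318, 242, 105]
t=5: [275, 290, 298, 223, 195, 193, 132, 155, 162, 114, 165, 172, 123, 234]
t=6: [95, 145, 141, 96, 117, 179, 268, 265, 262, 292, 246, 240, 246, 109]
t=7: [294, 287, 292, 303, 300, 198, 103, 75, 87, 106, 44, 7, 81, 250]
t=8: [128, 148, 159, 179, 170, 177, 250, 251, 265, 264, 148, 93, 147, 105]
t=9: [318, 281, 237, 202, 199, 158, 65, 41, 65, 117, 232, 278, 286, 311]
t=10: [205, 122, 56, 93, 147, 207, 190, 154, 213, 245, 115, 99, 149, 201]
t=11: [162, 258, 232, 254, 239, 149, 162, 195, 105, 101, 262, 302, 244, 148]
t=12: [203, 86, 34, 29, 70, 205, 220, 196, 273, 253, 144, 121, 107, 209]
t=13: [139, 191, 132, 117, 160, 118, 85, 109, 93, 106, 248, 334, 279, 146]
t=14: [264, 219, 291, 320, 289, 307, 292, 300, 298, 245, 144, 189, 189, 250]
t=15: [60, 84, 152, 200, 179, 179, 171, 173, 140, 109, 198, 182, 126, 66]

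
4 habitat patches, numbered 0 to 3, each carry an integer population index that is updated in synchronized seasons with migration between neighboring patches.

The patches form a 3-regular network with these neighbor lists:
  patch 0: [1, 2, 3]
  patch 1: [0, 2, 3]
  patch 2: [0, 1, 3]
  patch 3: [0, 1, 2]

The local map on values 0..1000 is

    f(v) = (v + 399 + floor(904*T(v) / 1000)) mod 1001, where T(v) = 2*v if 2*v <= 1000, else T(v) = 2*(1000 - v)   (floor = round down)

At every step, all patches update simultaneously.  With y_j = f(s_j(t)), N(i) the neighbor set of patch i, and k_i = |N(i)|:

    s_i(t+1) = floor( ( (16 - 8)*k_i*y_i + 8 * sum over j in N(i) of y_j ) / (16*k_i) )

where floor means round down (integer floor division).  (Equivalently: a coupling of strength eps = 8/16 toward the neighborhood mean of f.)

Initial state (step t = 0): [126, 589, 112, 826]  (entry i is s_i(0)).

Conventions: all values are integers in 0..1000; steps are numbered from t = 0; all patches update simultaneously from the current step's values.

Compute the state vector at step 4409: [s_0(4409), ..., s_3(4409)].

Answer: [667, 667, 667, 667]
Key observation: The state at step 15, [667, 667, 667, 667], reappears at step 16: the system is in a cycle of period 1 from step 15 on.  Therefore the state at step 4409 equals the state at step 15 + ((4409 - 15) mod 1) = 15, which is [667, 667, 667, 667].

Derivation:
t=0: [126, 589, 112, 826]
t=1: [706, 698, 693, 634]
t=2: [647, 650, 651, 667]
t=3: [679, 678, 677, 673]
t=4: [658, 658, 658, 659]
t=5: [673, 673, 673, 673]
t=6: [662, 662, 662, 662]
t=7: [671, 671, 671, 671]
t=8: [663, 663, 663, 663]
t=9: [670, 670, 670, 670]
t=10: [664, 664, 664, 664]
t=11: [669, 669, 669, 669]
t=12: [665, 665, 665, 665]
t=13: [668, 668, 668, 668]
t=14: [666, 666, 666, 666]
t=15: [667, 667, 667, 667]
t=16: [667, 667, 667, 667]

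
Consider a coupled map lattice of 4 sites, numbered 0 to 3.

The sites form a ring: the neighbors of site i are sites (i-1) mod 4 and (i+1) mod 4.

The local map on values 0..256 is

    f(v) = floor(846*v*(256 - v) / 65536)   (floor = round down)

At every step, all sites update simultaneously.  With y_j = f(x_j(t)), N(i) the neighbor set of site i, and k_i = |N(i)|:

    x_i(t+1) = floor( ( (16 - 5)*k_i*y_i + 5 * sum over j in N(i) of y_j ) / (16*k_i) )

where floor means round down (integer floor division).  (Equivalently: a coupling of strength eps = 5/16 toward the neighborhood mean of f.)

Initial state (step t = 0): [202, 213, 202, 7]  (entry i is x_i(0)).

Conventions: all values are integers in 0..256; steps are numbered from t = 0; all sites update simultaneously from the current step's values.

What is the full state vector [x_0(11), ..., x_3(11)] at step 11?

Answer: [122, 122, 122, 122]

Derivation:
t=0: [202, 213, 202, 7]
t=1: [118, 124, 118, 58]
t=2: [200, 210, 200, 167]
t=3: [148, 130, 148, 176]
t=4: [202, 209, 202, 188]
t=5: [141, 130, 141, 157]
t=6: [207, 210, 207, 202]
t=7: [130, 125, 130, 136]
t=8: [210, 211, 210, 210]
t=9: [123, 122, 123, 124]
t=10: [211, 211, 211, 211]
t=11: [122, 122, 122, 122]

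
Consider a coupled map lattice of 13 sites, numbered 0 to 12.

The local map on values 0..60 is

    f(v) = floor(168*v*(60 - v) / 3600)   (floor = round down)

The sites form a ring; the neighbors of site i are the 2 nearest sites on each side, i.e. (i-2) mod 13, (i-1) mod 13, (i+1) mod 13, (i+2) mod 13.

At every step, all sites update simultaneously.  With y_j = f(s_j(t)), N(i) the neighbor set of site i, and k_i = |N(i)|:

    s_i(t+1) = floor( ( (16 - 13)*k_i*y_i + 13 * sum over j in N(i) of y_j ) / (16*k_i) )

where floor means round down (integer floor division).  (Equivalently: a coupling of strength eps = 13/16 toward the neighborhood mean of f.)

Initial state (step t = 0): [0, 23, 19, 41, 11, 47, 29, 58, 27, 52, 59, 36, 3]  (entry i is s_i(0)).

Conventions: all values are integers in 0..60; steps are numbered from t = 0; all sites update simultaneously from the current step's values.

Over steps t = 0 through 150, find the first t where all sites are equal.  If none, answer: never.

Simulating step by step:
t=0: [0, 23, 19, 41, 11, 47, 29, 58, 27, 52, 59, 36, 3]  (not all equal)
t=1: [24, 23, 27, 32, 33, 26, 27, 27, 21, 21, 22, 13, 17]  (not all equal)
t=2: [36, 39, 40, 40, 41, 41, 40, 39, 39, 36, 35, 35, 36]  (not all equal)
t=3: [38, 38, 37, 36, 36, 36, 37, 37, 38, 39, 39, 40, 39]  (not all equal)
t=4: [38, 39, 39, 39, 39, 39, 39, 39, 38, 38, 38, 38, 38]  (not all equal)
t=5: [38, 38, 38, 38, 38, 38, 38, 38, 38, 38, 39, 39, 38]  (not all equal)
t=6: [38, 39, 39, 39, 39, 39, 39, 39, 38, 38, 38, 38, 38]  (not all equal)

Answer: never
Key observation: The state at step 4 reappears at step 6 — the system is in a cycle of period 2 from step 4 on.  No step 0..6 is synchronized, and the cycle repeats forever, so no step up to 150 (or ever) has all sites equal.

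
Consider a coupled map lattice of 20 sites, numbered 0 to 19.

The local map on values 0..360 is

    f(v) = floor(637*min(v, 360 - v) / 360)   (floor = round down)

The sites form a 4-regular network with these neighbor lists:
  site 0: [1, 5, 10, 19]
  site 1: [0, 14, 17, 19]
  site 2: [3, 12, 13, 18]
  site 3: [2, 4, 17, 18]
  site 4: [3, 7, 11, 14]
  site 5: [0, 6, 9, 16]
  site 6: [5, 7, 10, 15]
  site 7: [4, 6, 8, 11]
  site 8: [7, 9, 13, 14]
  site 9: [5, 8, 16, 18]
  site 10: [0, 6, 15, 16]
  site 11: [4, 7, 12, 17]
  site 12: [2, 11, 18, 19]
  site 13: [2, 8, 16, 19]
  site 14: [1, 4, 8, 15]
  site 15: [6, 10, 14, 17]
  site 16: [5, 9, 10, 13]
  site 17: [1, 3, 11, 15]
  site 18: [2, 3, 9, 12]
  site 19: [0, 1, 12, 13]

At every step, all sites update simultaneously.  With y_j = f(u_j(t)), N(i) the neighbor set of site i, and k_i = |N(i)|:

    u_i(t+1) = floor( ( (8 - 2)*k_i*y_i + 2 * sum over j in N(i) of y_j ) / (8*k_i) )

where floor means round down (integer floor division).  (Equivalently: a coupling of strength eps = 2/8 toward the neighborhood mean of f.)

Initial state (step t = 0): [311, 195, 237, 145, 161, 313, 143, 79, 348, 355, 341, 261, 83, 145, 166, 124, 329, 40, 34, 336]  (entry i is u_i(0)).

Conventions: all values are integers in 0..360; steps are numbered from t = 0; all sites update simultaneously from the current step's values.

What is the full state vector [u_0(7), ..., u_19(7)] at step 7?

Answer: [303, 272, 152, 263, 269, 270, 165, 136, 154, 218, 210, 150, 176, 160, 265, 194, 164, 276, 285, 289]

Derivation:
t=0: [311, 195, 237, 145, 161, 313, 143, 79, 348, 355, 341, 261, 83, 145, 166, 124, 329, 40, 34, 336]
t=1: [92, 248, 207, 231, 266, 87, 219, 150, 59, 19, 63, 171, 140, 212, 270, 204, 64, 111, 84, 80]
t=2: [159, 189, 257, 219, 184, 149, 237, 250, 122, 57, 133, 281, 239, 235, 165, 251, 119, 209, 159, 160]
t=3: [278, 296, 196, 251, 287, 247, 218, 200, 211, 135, 232, 165, 215, 221, 282, 207, 208, 255, 257, 275]
t=4: [151, 123, 272, 193, 153, 205, 249, 270, 253, 235, 227, 271, 249, 244, 151, 252, 257, 192, 197, 159]
t=5: [263, 232, 177, 284, 257, 259, 200, 170, 195, 224, 228, 175, 202, 204, 254, 205, 194, 276, 270, 266]
t=6: [178, 211, 287, 150, 194, 195, 273, 291, 280, 237, 238, 288, 268, 273, 201, 258, 277, 169, 179, 184]
t=7: [303, 272, 152, 263, 269, 270, 165, 136, 154, 218, 210, 150, 176, 160, 265, 194, 164, 276, 285, 289]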